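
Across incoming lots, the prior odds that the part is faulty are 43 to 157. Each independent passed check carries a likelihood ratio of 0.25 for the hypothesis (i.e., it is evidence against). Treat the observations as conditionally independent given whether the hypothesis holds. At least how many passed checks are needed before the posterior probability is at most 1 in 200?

3

Prior odds = 43/157.
Likelihood ratio per passed check = 0.25.
Target odds: 0.005 ÷ 0.995 = 1/199.
Need (43/157) × 0.25ⁿ ≤ 1/199, i.e. 0.25ⁿ ≤ 157/8557.
0.25² = 0.0625 is still above 157/8557 but 0.25³ = 0.015625 is at or below it, so n = 3.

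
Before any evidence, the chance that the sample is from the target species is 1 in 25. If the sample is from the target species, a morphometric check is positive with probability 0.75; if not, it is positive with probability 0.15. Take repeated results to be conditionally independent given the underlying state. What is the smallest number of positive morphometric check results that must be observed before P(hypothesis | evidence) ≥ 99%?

Prior odds: 0.04 ÷ 0.96 = 1/24.
Likelihood ratio of a positive = 0.75/0.15 = 5.
Target odds: 0.99 ÷ 0.01 = 99.
Require 5ⁿ ≥ 99 ÷ (1/24) = 2376.
5⁴ = 625 falls short of 2376 but 5⁵ = 3125 reaches it, so n = 5.

5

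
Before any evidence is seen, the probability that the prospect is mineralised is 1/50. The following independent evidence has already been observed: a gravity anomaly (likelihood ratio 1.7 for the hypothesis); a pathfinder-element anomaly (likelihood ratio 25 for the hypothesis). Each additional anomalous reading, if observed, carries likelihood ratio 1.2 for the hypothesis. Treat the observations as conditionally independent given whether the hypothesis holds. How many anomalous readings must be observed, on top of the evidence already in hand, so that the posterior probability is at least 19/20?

Prior odds = 0.02/0.98 = 1/49.
Combined Bayes factor of the evidence already in hand = 1.7 × 25 = 42.5.
Odds after that evidence = (1/49) × 42.5 = 85/98.
Target odds = 0.95/0.05 = 19.
Need 1.2ⁿ ≥ 19 ÷ (85/98) = 1862/85.
1.2¹⁶ ≈18.4884 falls short of 1862/85 but 1.2¹⁷ ≈22.1861 reaches it, so n = 17.

17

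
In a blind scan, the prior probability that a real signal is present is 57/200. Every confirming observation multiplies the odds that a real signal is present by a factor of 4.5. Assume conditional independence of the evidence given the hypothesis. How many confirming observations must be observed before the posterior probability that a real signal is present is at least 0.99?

4

Prior odds: 0.285 ÷ 0.715 = 57/143.
Likelihood ratio per confirming observation = 4.5.
Target posterior odds = 0.99/0.01 = 99.
Need (57/143) × 4.5ⁿ ≥ 99, i.e. 4.5ⁿ ≥ 4719/19.
4.5³ = 91.125 falls short of 4719/19 but 4.5⁴ = 410.0625 reaches it, so n = 4.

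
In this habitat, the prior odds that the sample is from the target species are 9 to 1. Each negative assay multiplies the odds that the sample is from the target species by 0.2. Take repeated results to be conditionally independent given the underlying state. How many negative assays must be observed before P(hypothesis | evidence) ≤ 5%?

4

Prior odds = 9.
Likelihood ratio per negative assay = 0.2.
Target posterior odds = 0.05/0.95 = 1/19.
Require 0.2ⁿ ≤ 1/19 ÷ 9 = 1/171.
0.2³ = 0.008 is still above 1/171 but 0.2⁴ = 0.0016 is at or below it, so n = 4.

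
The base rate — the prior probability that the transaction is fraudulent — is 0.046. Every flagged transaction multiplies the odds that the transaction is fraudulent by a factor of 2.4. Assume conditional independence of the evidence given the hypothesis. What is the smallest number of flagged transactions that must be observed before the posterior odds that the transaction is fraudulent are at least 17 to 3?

Prior odds = 0.046/0.954 = 23/477.
Likelihood ratio per flagged transaction = 2.4.
Target odds = 17/3.
Need (23/477) × 2.4ⁿ ≥ 17/3, i.e. 2.4ⁿ ≥ 2703/23.
2.4⁵ = 79.62624 falls short of 2703/23 but 2.4⁶ = 2985984/15625 reaches it, so n = 6.

6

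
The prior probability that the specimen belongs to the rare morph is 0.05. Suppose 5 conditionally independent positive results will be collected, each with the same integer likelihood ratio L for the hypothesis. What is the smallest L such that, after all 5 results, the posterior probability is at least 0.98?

Prior odds = 0.05/0.95 = 1/19.
Target odds = 0.98/0.02 = 49.
Need L⁵ ≥ 49 ÷ (1/19) = 931.
3⁵ = 243 < 931 ≤ 1024 = 4⁵, so L = 4.

4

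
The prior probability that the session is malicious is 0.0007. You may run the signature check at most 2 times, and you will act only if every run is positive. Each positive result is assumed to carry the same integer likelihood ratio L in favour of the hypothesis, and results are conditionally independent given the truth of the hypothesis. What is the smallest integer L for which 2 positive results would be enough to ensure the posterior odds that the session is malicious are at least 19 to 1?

165

Prior odds = 0.0007/0.9993 = 7/9993.
Target odds = 19.
Need L² ≥ 19 ÷ (7/9993) = 189867/7.
164² = 26896 < 189867/7 ≤ 27225 = 165², so L = 165.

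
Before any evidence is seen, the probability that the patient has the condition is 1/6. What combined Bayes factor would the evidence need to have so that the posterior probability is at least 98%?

Prior odds = (1/6)/(5/6) = 0.2.
Target odds = 0.98/0.02 = 49.
Required Bayes factor = 49 ÷ 0.2 = 245.

245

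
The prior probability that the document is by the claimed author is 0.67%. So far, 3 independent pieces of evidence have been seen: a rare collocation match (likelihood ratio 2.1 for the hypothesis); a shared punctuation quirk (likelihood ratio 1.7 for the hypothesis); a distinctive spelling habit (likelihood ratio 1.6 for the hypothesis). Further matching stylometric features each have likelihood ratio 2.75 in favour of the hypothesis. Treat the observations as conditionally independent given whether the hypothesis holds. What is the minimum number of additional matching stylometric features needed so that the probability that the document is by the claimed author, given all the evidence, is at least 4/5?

Prior odds = 0.0067/0.9933 = 67/9933.
Combined Bayes factor of the evidence already in hand = 2.1 × 1.7 × 1.6 = 5.712.
Odds after that evidence = (67/9933) × 5.712 = 2278/59125.
Target odds = 0.8/0.2 = 4.
Need 2.75ⁿ ≥ 4 ÷ (2278/59125) = 118250/1139.
2.75⁴ = 57.19140625 falls short of 118250/1139 but 2.75⁵ = 161051/1024 reaches it, so n = 5.

5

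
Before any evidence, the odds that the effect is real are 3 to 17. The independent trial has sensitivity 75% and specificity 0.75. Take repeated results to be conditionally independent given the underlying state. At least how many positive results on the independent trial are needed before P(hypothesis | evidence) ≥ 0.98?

6

Prior odds = 3/17.
False-positive rate = 1 − 0.75 = 0.25; likelihood ratio of a positive = 0.75/0.25 = 3.
Target posterior odds = 0.98/0.02 = 49.
Need (3/17) × 3ⁿ ≥ 49, i.e. 3ⁿ ≥ 833/3.
3⁵ = 243 falls short of 833/3 but 3⁶ = 729 reaches it, so n = 6.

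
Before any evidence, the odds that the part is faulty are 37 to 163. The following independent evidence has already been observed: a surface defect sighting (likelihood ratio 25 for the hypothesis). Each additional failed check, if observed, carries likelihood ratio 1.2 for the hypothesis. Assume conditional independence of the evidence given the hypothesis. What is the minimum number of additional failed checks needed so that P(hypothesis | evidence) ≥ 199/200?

Prior odds = 37/163.
Bayes factor of the evidence already in hand = 25.
Odds after that evidence = (37/163) × 25 = 925/163.
Target odds = 0.995/0.005 = 199.
Need 1.2ⁿ ≥ 199 ÷ (925/163) = 32437/925.
1.2¹⁹ ≈31.948 falls short of 32437/925 but 1.2²⁰ ≈38.3376 reaches it, so n = 20.

20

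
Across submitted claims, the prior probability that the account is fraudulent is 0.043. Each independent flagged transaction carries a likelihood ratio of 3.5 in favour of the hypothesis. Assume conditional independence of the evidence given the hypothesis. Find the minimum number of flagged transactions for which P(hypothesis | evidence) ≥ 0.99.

7

Prior odds: 0.043 ÷ 0.957 = 43/957.
Likelihood ratio per flagged transaction = 3.5.
Target odds: 0.99 ÷ 0.01 = 99.
Need (43/957) × 3.5ⁿ ≥ 99, i.e. 3.5ⁿ ≥ 94743/43.
3.5⁶ = 1838.265625 falls short of 94743/43 but 3.5⁷ = 823543/128 reaches it, so n = 7.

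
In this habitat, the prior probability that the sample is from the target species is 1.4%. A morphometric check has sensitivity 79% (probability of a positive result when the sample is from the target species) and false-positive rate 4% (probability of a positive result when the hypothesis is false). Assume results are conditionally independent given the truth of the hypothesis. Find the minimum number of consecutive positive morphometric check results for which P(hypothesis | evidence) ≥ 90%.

3

Prior odds = 0.014/0.986 = 7/493.
Likelihood ratio of a positive result = 0.79/0.04 = 19.75.
Target posterior odds = 0.9/0.1 = 9.
Require 19.75ⁿ ≥ 9 ÷ (7/493) = 4437/7.
19.75² = 390.0625 falls short of 4437/7 but 19.75³ = 7703.734375 reaches it, so n = 3.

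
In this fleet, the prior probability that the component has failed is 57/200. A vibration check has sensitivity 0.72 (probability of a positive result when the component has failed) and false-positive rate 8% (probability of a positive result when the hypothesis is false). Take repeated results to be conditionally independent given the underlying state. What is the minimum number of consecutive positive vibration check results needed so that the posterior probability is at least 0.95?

Prior odds: 0.285 ÷ 0.715 = 57/143.
Likelihood ratio of a positive result = 0.72/0.08 = 9.
Target posterior odds = 0.95/0.05 = 19.
Require 9ⁿ ≥ 19 ÷ (57/143) = 143/3.
9¹ = 9 falls short of 143/3 but 9² = 81 reaches it, so n = 2.

2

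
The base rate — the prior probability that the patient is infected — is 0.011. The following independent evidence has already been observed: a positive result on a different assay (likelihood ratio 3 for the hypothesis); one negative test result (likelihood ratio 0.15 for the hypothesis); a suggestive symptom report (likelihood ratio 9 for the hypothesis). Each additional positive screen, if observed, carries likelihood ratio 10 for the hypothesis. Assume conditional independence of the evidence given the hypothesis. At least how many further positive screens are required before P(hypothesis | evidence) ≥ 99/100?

Prior odds = 0.011/0.989 = 11/989.
Combined Bayes factor of the evidence already in hand = 3 × 0.15 × 9 = 4.05.
Odds after that evidence = (11/989) × 4.05 = 891/19780.
Target odds = 0.99/0.01 = 99.
Need 10ⁿ ≥ 99 ÷ (891/19780) = 19780/9.
10³ = 1000 falls short of 19780/9 but 10⁴ = 10000 reaches it, so n = 4.

4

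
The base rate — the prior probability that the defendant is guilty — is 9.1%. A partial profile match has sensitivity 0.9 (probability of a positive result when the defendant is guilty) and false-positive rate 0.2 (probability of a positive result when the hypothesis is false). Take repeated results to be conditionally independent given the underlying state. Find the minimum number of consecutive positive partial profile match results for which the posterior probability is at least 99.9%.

Prior odds = 0.091/0.909 = 91/909.
Likelihood ratio of a positive result = 0.9/0.2 = 4.5.
Target posterior odds = 0.999/0.001 = 999.
Need (91/909) × 4.5ⁿ ≥ 999, i.e. 4.5ⁿ ≥ 908091/91.
4.5⁶ = 8303.765625 falls short of 908091/91 but 4.5⁷ = 4782969/128 reaches it, so n = 7.

7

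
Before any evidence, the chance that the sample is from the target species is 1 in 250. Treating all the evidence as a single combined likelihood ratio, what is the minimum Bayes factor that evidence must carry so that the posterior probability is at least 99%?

24651

Prior odds = 0.004/0.996 = 1/249.
Target odds = 0.99/0.01 = 99.
Required Bayes factor = 99 ÷ (1/249) = 24651.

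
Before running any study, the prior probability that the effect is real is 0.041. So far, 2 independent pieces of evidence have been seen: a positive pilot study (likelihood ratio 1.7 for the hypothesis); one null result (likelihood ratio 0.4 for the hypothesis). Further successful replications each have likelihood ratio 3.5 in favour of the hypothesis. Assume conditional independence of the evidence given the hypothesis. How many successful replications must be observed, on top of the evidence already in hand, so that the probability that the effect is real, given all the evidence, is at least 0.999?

9

Prior odds = 0.041/0.959 = 41/959.
Combined Bayes factor of the evidence already in hand = 1.7 × 0.4 = 0.68.
Odds after that evidence = (41/959) × 0.68 = 697/23975.
Target odds = 0.999/0.001 = 999.
Need 3.5ⁿ ≥ 999 ÷ (697/23975) = 23951025/697.
3.5⁸ = 5764801/256 falls short of 23951025/697 but 3.5⁹ = 40353607/512 reaches it, so n = 9.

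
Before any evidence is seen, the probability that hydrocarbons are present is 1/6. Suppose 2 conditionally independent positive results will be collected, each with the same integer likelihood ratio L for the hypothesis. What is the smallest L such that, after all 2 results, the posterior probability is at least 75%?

4

Prior odds = (1/6)/(5/6) = 0.2.
Target odds = 0.75/0.25 = 3.
Need L² ≥ 3 ÷ 0.2 = 15.
3² = 9 < 15 ≤ 16 = 4², so L = 4.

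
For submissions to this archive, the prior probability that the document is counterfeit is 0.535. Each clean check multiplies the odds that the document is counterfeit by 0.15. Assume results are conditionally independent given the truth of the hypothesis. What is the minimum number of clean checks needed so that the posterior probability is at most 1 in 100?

Prior odds: 0.535 ÷ 0.465 = 107/93.
Likelihood ratio per clean check = 0.15.
Target odds: 0.01 ÷ 0.99 = 1/99.
Require 0.15ⁿ ≤ 1/99 ÷ (107/93) = 31/3531.
0.15² = 0.0225 is still above 31/3531 but 0.15³ = 0.003375 is at or below it, so n = 3.

3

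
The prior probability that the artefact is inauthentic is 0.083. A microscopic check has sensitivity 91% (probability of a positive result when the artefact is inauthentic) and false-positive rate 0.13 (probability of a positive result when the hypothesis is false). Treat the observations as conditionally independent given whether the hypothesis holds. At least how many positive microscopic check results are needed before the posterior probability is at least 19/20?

Prior odds = 0.083/0.917 = 83/917.
Likelihood ratio of a positive result = 0.91/0.13 = 7.
Target posterior odds = 0.95/0.05 = 19.
Need (83/917) × 7ⁿ ≥ 19, i.e. 7ⁿ ≥ 17423/83.
7² = 49 falls short of 17423/83 but 7³ = 343 reaches it, so n = 3.

3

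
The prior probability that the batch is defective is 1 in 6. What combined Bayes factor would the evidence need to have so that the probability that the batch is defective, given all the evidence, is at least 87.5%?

35

Prior odds = (1/6)/(5/6) = 0.2.
Target odds = 0.875/0.125 = 7.
Required Bayes factor = 7 ÷ 0.2 = 35.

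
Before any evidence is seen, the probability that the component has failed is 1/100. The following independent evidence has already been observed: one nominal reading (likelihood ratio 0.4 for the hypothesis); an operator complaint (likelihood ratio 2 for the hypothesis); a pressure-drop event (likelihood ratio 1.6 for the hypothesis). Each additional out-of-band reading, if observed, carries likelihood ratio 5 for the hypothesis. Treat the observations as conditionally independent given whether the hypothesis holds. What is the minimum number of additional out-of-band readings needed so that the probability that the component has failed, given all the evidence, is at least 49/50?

Prior odds = 0.01/0.99 = 1/99.
Combined Bayes factor of the evidence already in hand = 0.4 × 2 × 1.6 = 1.28.
Odds after that evidence = (1/99) × 1.28 = 32/2475.
Target odds = 0.98/0.02 = 49.
Need 5ⁿ ≥ 49 ÷ (32/2475) = 3789.84375.
5⁵ = 3125 falls short of 3789.84375 but 5⁶ = 15625 reaches it, so n = 6.

6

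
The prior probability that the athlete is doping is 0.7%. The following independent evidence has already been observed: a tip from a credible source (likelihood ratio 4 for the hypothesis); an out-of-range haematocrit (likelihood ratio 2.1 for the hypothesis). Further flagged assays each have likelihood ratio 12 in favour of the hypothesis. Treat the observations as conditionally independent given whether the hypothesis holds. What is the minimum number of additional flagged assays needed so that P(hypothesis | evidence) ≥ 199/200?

4

Prior odds = 0.007/0.993 = 7/993.
Combined Bayes factor of the evidence already in hand = 4 × 2.1 = 8.4.
Odds after that evidence = (7/993) × 8.4 = 98/1655.
Target odds = 0.995/0.005 = 199.
Need 12ⁿ ≥ 199 ÷ (98/1655) = 329345/98.
12³ = 1728 falls short of 329345/98 but 12⁴ = 20736 reaches it, so n = 4.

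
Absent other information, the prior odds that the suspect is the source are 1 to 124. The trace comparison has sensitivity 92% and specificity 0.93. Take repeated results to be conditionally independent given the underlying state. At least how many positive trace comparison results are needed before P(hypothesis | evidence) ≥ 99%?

Prior odds = 1/124.
False-positive rate = 1 − 0.93 = 0.07; likelihood ratio of a positive = 0.92/0.07 = 92/7.
Target posterior odds = 0.99/0.01 = 99.
Require (92/7)ⁿ ≥ 99 ÷ (1/124) = 12276.
(92/7)³ = 778688/343 falls short of 12276 but (92/7)⁴ = 71639296/2401 reaches it, so n = 4.

4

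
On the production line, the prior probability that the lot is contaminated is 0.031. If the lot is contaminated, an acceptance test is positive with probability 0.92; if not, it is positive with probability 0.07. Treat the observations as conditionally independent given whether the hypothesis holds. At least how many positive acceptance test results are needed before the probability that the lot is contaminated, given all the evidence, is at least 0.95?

3

Prior odds: 0.031 ÷ 0.969 = 31/969.
Likelihood ratio of a positive = 0.92/0.07 = 92/7.
Target posterior odds = 0.95/0.05 = 19.
Require (92/7)ⁿ ≥ 19 ÷ (31/969) = 18411/31.
(92/7)² = 8464/49 falls short of 18411/31 but (92/7)³ = 778688/343 reaches it, so n = 3.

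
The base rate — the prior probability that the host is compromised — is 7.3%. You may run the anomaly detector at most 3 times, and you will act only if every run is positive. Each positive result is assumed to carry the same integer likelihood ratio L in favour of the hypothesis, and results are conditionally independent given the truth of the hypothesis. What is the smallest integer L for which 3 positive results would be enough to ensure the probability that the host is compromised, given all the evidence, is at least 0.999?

Prior odds = 0.073/0.927 = 73/927.
Target odds = 0.999/0.001 = 999.
Need L³ ≥ 999 ÷ (73/927) = 926073/73.
23³ = 12167 < 926073/73 ≤ 13824 = 24³, so L = 24.

24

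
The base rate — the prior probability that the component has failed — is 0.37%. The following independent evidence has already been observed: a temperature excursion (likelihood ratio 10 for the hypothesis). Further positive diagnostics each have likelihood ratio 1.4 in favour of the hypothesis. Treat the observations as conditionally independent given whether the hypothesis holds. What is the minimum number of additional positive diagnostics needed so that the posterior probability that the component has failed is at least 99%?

Prior odds = 0.0037/0.9963 = 37/9963.
Bayes factor of the evidence already in hand = 10.
Odds after that evidence = (37/9963) × 10 = 370/9963.
Target odds = 0.99/0.01 = 99.
Need 1.4ⁿ ≥ 99 ÷ (370/9963) = 986337/370.
1.4²³ ≈2295.86 falls short of 986337/370 but 1.4²⁴ ≈3214.2 reaches it, so n = 24.

24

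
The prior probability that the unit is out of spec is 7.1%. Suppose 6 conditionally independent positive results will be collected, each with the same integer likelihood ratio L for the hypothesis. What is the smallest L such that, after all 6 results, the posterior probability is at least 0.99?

Prior odds = 0.071/0.929 = 71/929.
Target odds = 0.99/0.01 = 99.
Need L⁶ ≥ 99 ÷ (71/929) = 91971/71.
3⁶ = 729 < 91971/71 ≤ 4096 = 4⁶, so L = 4.

4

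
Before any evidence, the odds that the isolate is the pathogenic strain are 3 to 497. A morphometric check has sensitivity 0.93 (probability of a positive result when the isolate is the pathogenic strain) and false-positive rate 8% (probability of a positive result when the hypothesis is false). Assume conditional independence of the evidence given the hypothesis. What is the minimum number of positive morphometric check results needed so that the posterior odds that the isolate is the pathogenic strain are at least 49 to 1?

4

Prior odds = 3/497.
Likelihood ratio of a positive result = 0.93/0.08 = 11.625.
Target odds = 49.
Require 11.625ⁿ ≥ 49 ÷ (3/497) = 24353/3.
11.625³ = 804357/512 falls short of 24353/3 but 11.625⁴ = 74805201/4096 reaches it, so n = 4.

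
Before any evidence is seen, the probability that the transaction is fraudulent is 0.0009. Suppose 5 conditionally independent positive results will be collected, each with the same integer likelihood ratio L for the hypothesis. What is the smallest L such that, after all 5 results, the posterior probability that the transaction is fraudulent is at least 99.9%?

Prior odds = 0.0009/0.9991 = 9/9991.
Target odds = 0.999/0.001 = 999.
Need L⁵ ≥ 999 ÷ (9/9991) = 1109001.
16⁵ = 1048576 < 1109001 ≤ 1419857 = 17⁵, so L = 17.

17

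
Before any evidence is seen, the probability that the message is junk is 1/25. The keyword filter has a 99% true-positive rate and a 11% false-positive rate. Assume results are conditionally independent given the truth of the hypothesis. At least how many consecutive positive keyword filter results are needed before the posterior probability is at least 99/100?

4

Prior odds: 0.04 ÷ 0.96 = 1/24.
Likelihood ratio of a positive result = 0.99/0.11 = 9.
Target posterior odds = 0.99/0.01 = 99.
Require 9ⁿ ≥ 99 ÷ (1/24) = 2376.
9³ = 729 falls short of 2376 but 9⁴ = 6561 reaches it, so n = 4.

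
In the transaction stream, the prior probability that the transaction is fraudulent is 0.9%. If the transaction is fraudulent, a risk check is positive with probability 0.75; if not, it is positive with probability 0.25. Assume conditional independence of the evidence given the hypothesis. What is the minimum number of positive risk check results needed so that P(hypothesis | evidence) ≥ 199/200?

Prior odds: 0.009 ÷ 0.991 = 9/991.
Likelihood ratio of a positive = 0.75/0.25 = 3.
Target odds: 0.995 ÷ 0.005 = 199.
Require 3ⁿ ≥ 199 ÷ (9/991) = 197209/9.
3⁹ = 19683 falls short of 197209/9 but 3¹⁰ = 59049 reaches it, so n = 10.

10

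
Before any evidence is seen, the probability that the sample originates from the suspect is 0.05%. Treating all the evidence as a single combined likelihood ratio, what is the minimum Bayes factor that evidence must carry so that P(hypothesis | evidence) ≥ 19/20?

37981

Prior odds = 0.0005/0.9995 = 1/1999.
Target odds = 0.95/0.05 = 19.
Required Bayes factor = 19 ÷ (1/1999) = 37981.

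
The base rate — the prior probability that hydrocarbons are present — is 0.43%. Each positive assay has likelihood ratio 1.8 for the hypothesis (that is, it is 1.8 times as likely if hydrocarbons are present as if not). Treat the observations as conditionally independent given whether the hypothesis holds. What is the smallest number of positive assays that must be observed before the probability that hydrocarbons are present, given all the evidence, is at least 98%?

16

Prior odds: 0.0043 ÷ 0.9957 = 43/9957.
Likelihood ratio per positive assay = 1.8.
Target odds: 0.98 ÷ 0.02 = 49.
Require 1.8ⁿ ≥ 49 ÷ (43/9957) = 487893/43.
1.8¹⁵ ≈6746.64 falls short of 487893/43 but 1.8¹⁶ ≈12144 reaches it, so n = 16.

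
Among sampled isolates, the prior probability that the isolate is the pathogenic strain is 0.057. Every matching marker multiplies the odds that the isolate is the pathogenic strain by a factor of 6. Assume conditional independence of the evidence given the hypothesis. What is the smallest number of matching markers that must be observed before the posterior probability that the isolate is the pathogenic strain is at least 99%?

Prior odds = 0.057/0.943 = 57/943.
Likelihood ratio per matching marker = 6.
Target posterior odds = 0.99/0.01 = 99.
Require 6ⁿ ≥ 99 ÷ (57/943) = 31119/19.
6⁴ = 1296 falls short of 31119/19 but 6⁵ = 7776 reaches it, so n = 5.

5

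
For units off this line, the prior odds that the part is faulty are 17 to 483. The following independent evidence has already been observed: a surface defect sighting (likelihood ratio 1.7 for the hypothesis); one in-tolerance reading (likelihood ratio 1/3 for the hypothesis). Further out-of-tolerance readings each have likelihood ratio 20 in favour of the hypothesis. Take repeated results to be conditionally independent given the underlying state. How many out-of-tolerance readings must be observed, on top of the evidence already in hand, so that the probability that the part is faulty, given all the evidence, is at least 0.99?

3

Prior odds = 17/483.
Combined Bayes factor of the evidence already in hand = 1.7 × (1/3) = 17/30.
Odds after that evidence = (17/483) × 17/30 = 289/14490.
Target odds = 0.99/0.01 = 99.
Need 20ⁿ ≥ 99 ÷ (289/14490) = 1434510/289.
20² = 400 falls short of 1434510/289 but 20³ = 8000 reaches it, so n = 3.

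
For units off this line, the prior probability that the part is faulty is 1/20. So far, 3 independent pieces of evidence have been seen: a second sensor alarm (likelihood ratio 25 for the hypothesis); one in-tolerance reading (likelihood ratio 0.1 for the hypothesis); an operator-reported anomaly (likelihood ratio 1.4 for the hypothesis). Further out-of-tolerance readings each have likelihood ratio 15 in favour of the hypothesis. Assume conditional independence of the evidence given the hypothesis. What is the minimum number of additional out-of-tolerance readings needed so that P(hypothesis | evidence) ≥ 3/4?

Prior odds = 0.05/0.95 = 1/19.
Combined Bayes factor of the evidence already in hand = 25 × 0.1 × 1.4 = 3.5.
Odds after that evidence = (1/19) × 3.5 = 7/38.
Target odds = 0.75/0.25 = 3.
Need 15ⁿ ≥ 3 ÷ (7/38) = 114/7.
15¹ = 15 falls short of 114/7 but 15² = 225 reaches it, so n = 2.

2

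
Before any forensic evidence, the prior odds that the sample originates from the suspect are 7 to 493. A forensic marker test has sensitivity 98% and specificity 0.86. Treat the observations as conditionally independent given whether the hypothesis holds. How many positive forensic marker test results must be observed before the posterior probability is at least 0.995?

Prior odds = 7/493.
False-positive rate = 1 − 0.86 = 0.14; likelihood ratio of a positive = 0.98/0.14 = 7.
Target odds: 0.995 ÷ 0.005 = 199.
Require 7ⁿ ≥ 199 ÷ (7/493) = 98107/7.
7⁴ = 2401 falls short of 98107/7 but 7⁵ = 16807 reaches it, so n = 5.

5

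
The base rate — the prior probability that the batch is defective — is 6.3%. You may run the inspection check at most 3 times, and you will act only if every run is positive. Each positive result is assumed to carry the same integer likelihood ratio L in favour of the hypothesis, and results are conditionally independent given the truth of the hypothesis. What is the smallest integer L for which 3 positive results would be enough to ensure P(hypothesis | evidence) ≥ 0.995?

Prior odds = 0.063/0.937 = 63/937.
Target odds = 0.995/0.005 = 199.
Need L³ ≥ 199 ÷ (63/937) = 186463/63.
14³ = 2744 < 186463/63 ≤ 3375 = 15³, so L = 15.

15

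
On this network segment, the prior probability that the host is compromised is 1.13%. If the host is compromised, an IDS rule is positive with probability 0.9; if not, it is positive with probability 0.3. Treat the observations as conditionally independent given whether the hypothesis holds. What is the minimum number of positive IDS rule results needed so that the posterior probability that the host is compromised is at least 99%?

9

Prior odds: 0.0113 ÷ 0.9887 = 113/9887.
Likelihood ratio of a positive = 0.9/0.3 = 3.
Target posterior odds = 0.99/0.01 = 99.
Need (113/9887) × 3ⁿ ≥ 99, i.e. 3ⁿ ≥ 978813/113.
3⁸ = 6561 falls short of 978813/113 but 3⁹ = 19683 reaches it, so n = 9.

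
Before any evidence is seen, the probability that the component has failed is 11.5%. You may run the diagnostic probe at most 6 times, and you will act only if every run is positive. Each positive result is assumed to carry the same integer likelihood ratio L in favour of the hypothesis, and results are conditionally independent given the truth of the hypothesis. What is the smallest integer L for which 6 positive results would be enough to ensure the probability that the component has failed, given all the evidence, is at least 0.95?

3

Prior odds = 0.115/0.885 = 23/177.
Target odds = 0.95/0.05 = 19.
Need L⁶ ≥ 19 ÷ (23/177) = 3363/23.
2⁶ = 64 < 3363/23 ≤ 729 = 3⁶, so L = 3.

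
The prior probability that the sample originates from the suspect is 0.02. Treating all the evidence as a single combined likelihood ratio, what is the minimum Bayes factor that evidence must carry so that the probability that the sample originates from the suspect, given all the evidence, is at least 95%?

931

Prior odds = 0.02/0.98 = 1/49.
Target odds = 0.95/0.05 = 19.
Required Bayes factor = 19 ÷ (1/49) = 931.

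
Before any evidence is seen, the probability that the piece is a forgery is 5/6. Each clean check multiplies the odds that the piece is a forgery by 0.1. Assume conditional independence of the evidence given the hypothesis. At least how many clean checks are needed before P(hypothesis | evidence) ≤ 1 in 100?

3

Prior odds: (5/6) ÷ (1/6) = 5.
Likelihood ratio per clean check = 0.1.
Target odds: 0.01 ÷ 0.99 = 1/99.
Require 0.1ⁿ ≤ 1/99 ÷ 5 = 1/495.
0.1² = 0.01 is still above 1/495 but 0.1³ = 0.001 is at or below it, so n = 3.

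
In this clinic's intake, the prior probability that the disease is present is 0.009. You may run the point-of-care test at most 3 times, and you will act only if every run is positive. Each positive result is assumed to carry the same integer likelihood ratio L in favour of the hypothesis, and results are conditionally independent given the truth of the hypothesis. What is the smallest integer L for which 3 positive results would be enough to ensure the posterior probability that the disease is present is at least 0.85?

Prior odds = 0.009/0.991 = 9/991.
Target odds = 0.85/0.15 = 17/3.
Need L³ ≥ 17/3 ÷ (9/991) = 16847/27.
8³ = 512 < 16847/27 ≤ 729 = 9³, so L = 9.

9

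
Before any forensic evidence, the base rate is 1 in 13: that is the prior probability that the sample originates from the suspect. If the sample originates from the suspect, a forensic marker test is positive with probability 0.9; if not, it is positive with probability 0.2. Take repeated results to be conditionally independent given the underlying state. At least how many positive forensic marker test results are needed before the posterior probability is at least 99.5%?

Prior odds: (1/13) ÷ (12/13) = 1/12.
Likelihood ratio of a positive = 0.9/0.2 = 4.5.
Target posterior odds = 0.995/0.005 = 199.
Need (1/12) × 4.5ⁿ ≥ 199, i.e. 4.5ⁿ ≥ 2388.
4.5⁵ = 1845.28125 falls short of 2388 but 4.5⁶ = 8303.765625 reaches it, so n = 6.

6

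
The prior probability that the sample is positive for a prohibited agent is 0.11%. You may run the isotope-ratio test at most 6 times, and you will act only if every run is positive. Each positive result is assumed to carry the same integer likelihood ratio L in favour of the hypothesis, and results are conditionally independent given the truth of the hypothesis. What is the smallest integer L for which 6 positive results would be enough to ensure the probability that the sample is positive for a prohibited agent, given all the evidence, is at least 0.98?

Prior odds = 0.0011/0.9989 = 11/9989.
Target odds = 0.98/0.02 = 49.
Need L⁶ ≥ 49 ÷ (11/9989) = 489461/11.
5⁶ = 15625 < 489461/11 ≤ 46656 = 6⁶, so L = 6.

6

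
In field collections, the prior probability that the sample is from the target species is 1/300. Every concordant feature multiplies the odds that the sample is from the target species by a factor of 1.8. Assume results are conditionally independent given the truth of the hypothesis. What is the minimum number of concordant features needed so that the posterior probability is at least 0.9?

Prior odds = (1/300)/(299/300) = 1/299.
Likelihood ratio per concordant feature = 1.8.
Target odds: 0.9 ÷ 0.1 = 9.
Need (1/299) × 1.8ⁿ ≥ 9, i.e. 1.8ⁿ ≥ 2691.
1.8¹³ ≈2082.3 falls short of 2691 but 1.8¹⁴ ≈3748.13 reaches it, so n = 14.

14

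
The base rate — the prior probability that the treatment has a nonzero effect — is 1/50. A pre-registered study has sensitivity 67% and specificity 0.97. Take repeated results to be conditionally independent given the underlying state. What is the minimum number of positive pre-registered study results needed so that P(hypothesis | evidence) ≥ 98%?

3

Prior odds: 0.02 ÷ 0.98 = 1/49.
False-positive rate = 1 − 0.97 = 0.03; likelihood ratio of a positive = 0.67/0.03 = 67/3.
Target odds: 0.98 ÷ 0.02 = 49.
Need (1/49) × (67/3)ⁿ ≥ 49, i.e. (67/3)ⁿ ≥ 2401.
(67/3)² = 4489/9 falls short of 2401 but (67/3)³ = 300763/27 reaches it, so n = 3.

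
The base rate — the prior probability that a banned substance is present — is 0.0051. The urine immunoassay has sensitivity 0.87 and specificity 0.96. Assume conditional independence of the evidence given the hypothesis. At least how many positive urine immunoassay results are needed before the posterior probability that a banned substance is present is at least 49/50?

3

Prior odds: 0.0051 ÷ 0.9949 = 51/9949.
False-positive rate = 1 − 0.96 = 0.04; likelihood ratio of a positive = 0.87/0.04 = 21.75.
Target odds: 0.98 ÷ 0.02 = 49.
Need (51/9949) × 21.75ⁿ ≥ 49, i.e. 21.75ⁿ ≥ 487501/51.
21.75² = 473.0625 falls short of 487501/51 but 21.75³ = 658503/64 reaches it, so n = 3.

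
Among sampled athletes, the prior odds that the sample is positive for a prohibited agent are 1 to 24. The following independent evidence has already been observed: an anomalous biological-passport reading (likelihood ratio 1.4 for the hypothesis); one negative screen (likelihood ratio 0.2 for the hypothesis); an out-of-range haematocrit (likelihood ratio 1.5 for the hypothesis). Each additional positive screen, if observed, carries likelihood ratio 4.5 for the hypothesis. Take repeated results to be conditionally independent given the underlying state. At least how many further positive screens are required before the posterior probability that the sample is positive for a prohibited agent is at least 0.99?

Prior odds = 1/24.
Combined Bayes factor of the evidence already in hand = 1.4 × 0.2 × 1.5 = 0.42.
Odds after that evidence = (1/24) × 0.42 = 0.0175.
Target odds = 0.99/0.01 = 99.
Need 4.5ⁿ ≥ 99 ÷ 0.0175 = 39600/7.
4.5⁵ = 1845.28125 falls short of 39600/7 but 4.5⁶ = 8303.765625 reaches it, so n = 6.

6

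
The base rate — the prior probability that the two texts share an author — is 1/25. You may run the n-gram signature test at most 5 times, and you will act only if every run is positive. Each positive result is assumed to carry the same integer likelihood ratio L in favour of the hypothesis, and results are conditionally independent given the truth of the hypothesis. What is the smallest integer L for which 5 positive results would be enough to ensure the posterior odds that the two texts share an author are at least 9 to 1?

3

Prior odds = 0.04/0.96 = 1/24.
Target odds = 9.
Need L⁵ ≥ 9 ÷ (1/24) = 216.
2⁵ = 32 < 216 ≤ 243 = 3⁵, so L = 3.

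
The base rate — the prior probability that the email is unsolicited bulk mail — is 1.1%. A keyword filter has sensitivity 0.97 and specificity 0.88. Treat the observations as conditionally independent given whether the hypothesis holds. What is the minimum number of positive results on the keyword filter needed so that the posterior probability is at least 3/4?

Prior odds: 0.011 ÷ 0.989 = 11/989.
False-positive rate = 1 − 0.88 = 0.12; likelihood ratio of a positive = 0.97/0.12 = 97/12.
Target odds: 0.75 ÷ 0.25 = 3.
Need (11/989) × (97/12)ⁿ ≥ 3, i.e. (97/12)ⁿ ≥ 2967/11.
(97/12)² = 9409/144 falls short of 2967/11 but (97/12)³ = 912673/1728 reaches it, so n = 3.

3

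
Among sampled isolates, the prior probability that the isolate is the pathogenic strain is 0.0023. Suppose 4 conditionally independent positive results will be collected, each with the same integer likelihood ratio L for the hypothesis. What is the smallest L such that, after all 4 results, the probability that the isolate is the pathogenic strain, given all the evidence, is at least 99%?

15

Prior odds = 0.0023/0.9977 = 23/9977.
Target odds = 0.99/0.01 = 99.
Need L⁴ ≥ 99 ÷ (23/9977) = 987723/23.
14⁴ = 38416 < 987723/23 ≤ 50625 = 15⁴, so L = 15.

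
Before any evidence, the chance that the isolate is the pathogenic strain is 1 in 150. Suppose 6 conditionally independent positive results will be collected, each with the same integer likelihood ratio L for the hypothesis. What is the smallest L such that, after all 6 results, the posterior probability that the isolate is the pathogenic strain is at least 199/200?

6

Prior odds = (1/150)/(149/150) = 1/149.
Target odds = 0.995/0.005 = 199.
Need L⁶ ≥ 199 ÷ (1/149) = 29651.
5⁶ = 15625 < 29651 ≤ 46656 = 6⁶, so L = 6.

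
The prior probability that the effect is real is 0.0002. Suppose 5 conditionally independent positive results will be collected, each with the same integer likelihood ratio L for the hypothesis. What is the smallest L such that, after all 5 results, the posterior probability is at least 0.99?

14

Prior odds = 0.0002/0.9998 = 1/4999.
Target odds = 0.99/0.01 = 99.
Need L⁵ ≥ 99 ÷ (1/4999) = 494901.
13⁵ = 371293 < 494901 ≤ 537824 = 14⁵, so L = 14.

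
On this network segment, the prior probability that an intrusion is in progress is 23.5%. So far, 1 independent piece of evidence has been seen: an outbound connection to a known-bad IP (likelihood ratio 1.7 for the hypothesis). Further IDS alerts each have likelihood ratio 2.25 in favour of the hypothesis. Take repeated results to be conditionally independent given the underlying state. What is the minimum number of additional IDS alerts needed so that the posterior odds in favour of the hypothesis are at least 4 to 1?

3

Prior odds = 0.235/0.765 = 47/153.
Bayes factor of the evidence already in hand = 1.7.
Odds after that evidence = (47/153) × 1.7 = 47/90.
Target odds = 4.
Need 2.25ⁿ ≥ 4 ÷ (47/90) = 360/47.
2.25² = 5.0625 falls short of 360/47 but 2.25³ = 11.390625 reaches it, so n = 3.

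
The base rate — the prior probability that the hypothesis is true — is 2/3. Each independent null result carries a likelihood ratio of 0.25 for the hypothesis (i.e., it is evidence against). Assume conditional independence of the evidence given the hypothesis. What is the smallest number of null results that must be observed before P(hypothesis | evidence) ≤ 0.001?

Prior odds = (2/3)/(1/3) = 2.
Likelihood ratio per null result = 0.25.
Target odds: 0.001 ÷ 0.999 = 1/999.
Require 0.25ⁿ ≤ 1/999 ÷ 2 = 1/1998.
0.25⁵ = 1/1024 is still above 1/1998 but 0.25⁶ = 1/4096 is at or below it, so n = 6.

6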